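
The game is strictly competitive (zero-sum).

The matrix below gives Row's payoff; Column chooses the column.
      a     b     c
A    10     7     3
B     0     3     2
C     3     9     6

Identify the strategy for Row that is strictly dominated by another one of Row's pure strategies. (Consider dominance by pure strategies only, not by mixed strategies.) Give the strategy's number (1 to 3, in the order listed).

Compare B with A: 10 > 0, 7 > 3, 3 > 2.
So A strictly dominates B for Row; B is strictly dominated.

2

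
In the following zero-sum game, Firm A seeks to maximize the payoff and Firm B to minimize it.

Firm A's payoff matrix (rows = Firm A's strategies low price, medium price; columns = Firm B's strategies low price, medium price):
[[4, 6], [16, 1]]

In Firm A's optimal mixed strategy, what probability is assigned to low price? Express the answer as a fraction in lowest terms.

Row minima are 4 and 1, so Firm A's maximin is 4; column maxima are 16 and 6, so Firm B's minimax is 6. These differ, so the equilibrium is in mixed strategies.
Let Firm A play low price with probability p. Firm B is indifferent when 4p + 16(1−p) = 6p + (1−p), giving p = 15/17.

15/17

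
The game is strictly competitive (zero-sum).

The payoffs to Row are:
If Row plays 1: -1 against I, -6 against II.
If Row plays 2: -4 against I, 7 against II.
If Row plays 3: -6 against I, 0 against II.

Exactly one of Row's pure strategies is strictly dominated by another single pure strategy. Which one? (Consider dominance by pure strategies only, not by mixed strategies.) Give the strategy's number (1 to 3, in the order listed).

3

Compare 3 with 2: -4 > -6, 7 > 0.
So 2 strictly dominates 3 for Row; 3 is strictly dominated.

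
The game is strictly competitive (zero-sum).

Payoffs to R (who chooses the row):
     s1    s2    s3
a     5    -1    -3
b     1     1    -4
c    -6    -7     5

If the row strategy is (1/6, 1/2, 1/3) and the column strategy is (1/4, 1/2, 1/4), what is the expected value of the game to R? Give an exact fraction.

Against (1/4, 1/2, 1/4), each row's expected payoff is a: 0; b: -1/4; c: -15/4.
Taking the (1/6, 1/2, 1/3)-weighted average: (1/6)·(0) + (1/2)·(-1/4) + (1/3)·(-15/4) = -11/8.

-11/8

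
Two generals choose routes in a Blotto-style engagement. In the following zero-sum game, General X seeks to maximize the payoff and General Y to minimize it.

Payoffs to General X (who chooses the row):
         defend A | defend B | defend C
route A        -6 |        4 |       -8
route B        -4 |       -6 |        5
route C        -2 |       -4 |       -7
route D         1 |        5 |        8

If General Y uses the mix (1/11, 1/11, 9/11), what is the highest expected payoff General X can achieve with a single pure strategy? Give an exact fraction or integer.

route A: (-6)·(1/11) + (4)·(1/11) + (-8)·(9/11) = -74/11.
route B: (-4)·(1/11) + (-6)·(1/11) + (5)·(9/11) = 35/11.
route C: (-2)·(1/11) + (-4)·(1/11) + (-7)·(9/11) = -69/11.
route D: (1)·(1/11) + (5)·(1/11) + (8)·(9/11) = 78/11.
The best pure response is route D with expected payoff 78/11.

78/11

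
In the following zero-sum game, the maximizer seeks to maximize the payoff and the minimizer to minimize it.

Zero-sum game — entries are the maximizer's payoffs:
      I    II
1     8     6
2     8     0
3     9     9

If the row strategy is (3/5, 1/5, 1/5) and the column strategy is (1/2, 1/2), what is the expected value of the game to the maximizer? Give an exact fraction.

34/5

Against (1/2, 1/2), each row's expected payoff is 1: 7; 2: 4; 3: 9.
Taking the (3/5, 1/5, 1/5)-weighted average: (3/5)·(7) + (1/5)·(4) + (1/5)·(9) = 34/5.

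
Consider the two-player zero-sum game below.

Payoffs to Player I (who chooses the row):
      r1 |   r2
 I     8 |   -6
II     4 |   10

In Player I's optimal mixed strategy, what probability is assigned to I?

Row minima are -6 and 4, so Player I's maximin is 4; column maxima are 8 and 10, so Player II's minimax is 8. These differ, so the equilibrium is in mixed strategies.
Let Player I play I with probability p. Player II is indifferent when 8p + 4(1−p) = −6p + 10(1−p), giving p = 3/10.

3/10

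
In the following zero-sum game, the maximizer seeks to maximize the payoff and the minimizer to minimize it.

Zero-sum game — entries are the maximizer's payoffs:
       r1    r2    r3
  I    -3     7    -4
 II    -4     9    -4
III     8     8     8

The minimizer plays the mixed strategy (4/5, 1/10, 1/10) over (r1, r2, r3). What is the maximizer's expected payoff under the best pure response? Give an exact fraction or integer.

8

I: (-3)·(4/5) + (7)·(1/10) + (-4)·(1/10) = -21/10.
II: (-4)·(4/5) + (9)·(1/10) + (-4)·(1/10) = -27/10.
III: (8)·(4/5) + (8)·(1/10) + (8)·(1/10) = 8.
The best pure response is III with expected payoff 8.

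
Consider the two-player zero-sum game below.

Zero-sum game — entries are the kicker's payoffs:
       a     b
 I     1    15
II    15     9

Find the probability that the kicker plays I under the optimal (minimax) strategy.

3/10

Row minima are 1 and 9, so the kicker's maximin is 9; column maxima are 15 and 15, so the goalkeeper's minimax is 15. These differ, so the equilibrium is in mixed strategies.
Let the kicker play I with probability p. The goalkeeper is indifferent when p + 15(1−p) = 15p + 9(1−p), giving p = 3/10.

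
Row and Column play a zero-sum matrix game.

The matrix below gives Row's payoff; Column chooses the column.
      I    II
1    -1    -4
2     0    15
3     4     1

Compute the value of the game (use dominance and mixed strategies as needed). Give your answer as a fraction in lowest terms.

Row 1 is strictly dominated by row 3, so Row never plays it.
The remaining 2×2 game on (2, 3) × (I, II) has no saddle point. Let Row play 2 with probability p; indifference gives 4(1−p) = 15p + (1−p), so p = 1/6.
Similarly Column's optimal q on I is 7/9, and the value is 0·(7/9) + (15)·(2/9) = 10/3.

10/3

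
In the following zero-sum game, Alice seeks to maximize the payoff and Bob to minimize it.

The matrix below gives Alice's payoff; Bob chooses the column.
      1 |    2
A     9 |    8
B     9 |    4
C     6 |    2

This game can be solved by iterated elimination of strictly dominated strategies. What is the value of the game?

Row C is strictly dominated by row A (9>6, 8>2); eliminate C.
Column 1 is strictly dominated by 2 for Bob (8<9, 4<9); eliminate 1.
Row B is strictly dominated by row A (8>4); eliminate B.
Only (A, 2) remains, with payoff 8.

8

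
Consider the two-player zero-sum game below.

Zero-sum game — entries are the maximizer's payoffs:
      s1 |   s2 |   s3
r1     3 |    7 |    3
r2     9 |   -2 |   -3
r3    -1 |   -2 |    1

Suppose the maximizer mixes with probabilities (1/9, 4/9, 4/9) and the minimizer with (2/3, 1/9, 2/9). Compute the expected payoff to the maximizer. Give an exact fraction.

Against (2/3, 1/9, 2/9), each row's expected payoff is r1: 31/9; r2: 46/9; r3: -2/3.
Taking the (1/9, 4/9, 4/9)-weighted average: (1/9)·(31/9) + (4/9)·(46/9) + (4/9)·(-2/3) = 191/81.

191/81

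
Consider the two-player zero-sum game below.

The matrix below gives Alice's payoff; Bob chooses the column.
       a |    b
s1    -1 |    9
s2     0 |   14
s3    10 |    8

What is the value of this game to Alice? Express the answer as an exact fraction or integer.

Row s1 is strictly dominated by row s2, so Alice never plays it.
The remaining 2×2 game on (s2, s3) × (a, b) has no saddle point. Let Alice play s2 with probability p; indifference gives 10(1−p) = 14p + 8(1−p), so p = 1/8.
Similarly Bob's optimal q on a is 3/8, and the value is 0·(3/8) + (14)·(5/8) = 35/4.

35/4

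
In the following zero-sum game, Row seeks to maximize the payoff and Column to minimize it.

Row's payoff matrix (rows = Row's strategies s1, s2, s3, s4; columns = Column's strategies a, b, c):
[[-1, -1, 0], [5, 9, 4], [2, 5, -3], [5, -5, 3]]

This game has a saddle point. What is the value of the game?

4

Row minima: -1, 4, -3, -5 → Row's maximin is 4.
Column maxima: 5, 9, 4 → Column's minimax is 4.
They coincide at (s2, c), so the value is 4.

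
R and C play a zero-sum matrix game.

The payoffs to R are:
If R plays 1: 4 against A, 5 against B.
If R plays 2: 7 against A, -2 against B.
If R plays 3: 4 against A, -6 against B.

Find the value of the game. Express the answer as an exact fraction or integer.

Row 3 is strictly dominated by row 2, so R never plays it.
The remaining 2×2 game on (1, 2) × (A, B) has no saddle point. Let R play 1 with probability p; indifference gives 4p + 7(1−p) = 5p − 2(1−p), so p = 9/10.
Similarly C's optimal q on A is 7/10, and the value is 4·(7/10) + (5)·(3/10) = 43/10.

43/10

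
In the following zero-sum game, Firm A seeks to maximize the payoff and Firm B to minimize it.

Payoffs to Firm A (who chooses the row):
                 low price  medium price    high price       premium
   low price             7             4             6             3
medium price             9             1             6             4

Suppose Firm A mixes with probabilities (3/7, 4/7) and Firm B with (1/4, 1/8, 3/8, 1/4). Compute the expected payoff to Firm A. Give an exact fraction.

153/28

Against (1/4, 1/8, 3/8, 1/4), each row's expected payoff is low price: 21/4; medium price: 45/8.
Taking the (3/7, 4/7)-weighted average: (3/7)·(21/4) + (4/7)·(45/8) = 153/28.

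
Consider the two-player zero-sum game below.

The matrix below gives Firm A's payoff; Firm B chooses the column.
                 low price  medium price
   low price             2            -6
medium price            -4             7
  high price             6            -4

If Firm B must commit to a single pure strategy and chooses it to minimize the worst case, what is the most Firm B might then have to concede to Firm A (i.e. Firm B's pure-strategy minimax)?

6

The worst case (largest entry) in each column is low price: 6, medium price: 7.
The best (smallest) of these is 6.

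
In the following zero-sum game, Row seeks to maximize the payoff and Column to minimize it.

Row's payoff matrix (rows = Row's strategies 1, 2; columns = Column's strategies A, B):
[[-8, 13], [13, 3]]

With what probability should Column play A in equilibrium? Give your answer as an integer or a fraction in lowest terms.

10/31

Row minima are -8 and 3, so Row's maximin is 3; column maxima are 13 and 13, so Column's minimax is 13. These differ, so the equilibrium is in mixed strategies.
Let Column play A with probability q. Row is indifferent when −8q + 13(1−q) = 13q + 3(1−q), giving q = 10/31.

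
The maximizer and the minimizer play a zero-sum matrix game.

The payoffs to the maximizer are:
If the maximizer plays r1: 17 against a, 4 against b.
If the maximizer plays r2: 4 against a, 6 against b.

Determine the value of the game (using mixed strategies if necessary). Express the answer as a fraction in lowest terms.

86/15

Row minima are 4 and 4, so the maximizer's maximin is 4; column maxima are 17 and 6, so the minimizer's minimax is 6. These differ, so the equilibrium is in mixed strategies.
Let the maximizer play r1 with probability p. The minimizer is indifferent when 17p + 4(1−p) = 4p + 6(1−p), giving p = 2/15.
Let the minimizer play a with probability q. The maximizer is indifferent when 17q + 4(1−q) = 4q + 6(1−q), giving q = 2/15.
The value is 17·(2/15) + (4)·(13/15) = 86/15.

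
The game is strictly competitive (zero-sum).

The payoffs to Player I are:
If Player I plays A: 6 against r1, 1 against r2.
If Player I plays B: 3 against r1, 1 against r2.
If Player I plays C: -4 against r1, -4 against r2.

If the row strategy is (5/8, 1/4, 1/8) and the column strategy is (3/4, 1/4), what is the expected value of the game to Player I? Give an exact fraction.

Against (3/4, 1/4), each row's expected payoff is A: 19/4; B: 5/2; C: -4.
Taking the (5/8, 1/4, 1/8)-weighted average: (5/8)·(19/4) + (1/4)·(5/2) + (1/8)·(-4) = 99/32.

99/32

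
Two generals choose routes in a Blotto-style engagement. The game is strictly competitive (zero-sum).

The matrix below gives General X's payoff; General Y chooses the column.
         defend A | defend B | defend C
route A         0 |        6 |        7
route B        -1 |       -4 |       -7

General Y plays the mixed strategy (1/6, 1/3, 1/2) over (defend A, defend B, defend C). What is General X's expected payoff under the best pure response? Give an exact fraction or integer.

11/2

route A: (0)·(1/6) + (6)·(1/3) + (7)·(1/2) = 11/2.
route B: (-1)·(1/6) + (-4)·(1/3) + (-7)·(1/2) = -5.
The best pure response is route A with expected payoff 11/2.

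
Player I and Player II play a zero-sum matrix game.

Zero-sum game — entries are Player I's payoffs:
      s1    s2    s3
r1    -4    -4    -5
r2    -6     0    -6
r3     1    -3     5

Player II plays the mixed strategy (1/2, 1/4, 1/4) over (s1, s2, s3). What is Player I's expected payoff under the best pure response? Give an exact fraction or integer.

1

r1: (-4)·(1/2) + (-4)·(1/4) + (-5)·(1/4) = -17/4.
r2: (-6)·(1/2) + (0)·(1/4) + (-6)·(1/4) = -9/2.
r3: (1)·(1/2) + (-3)·(1/4) + (5)·(1/4) = 1.
The best pure response is r3 with expected payoff 1.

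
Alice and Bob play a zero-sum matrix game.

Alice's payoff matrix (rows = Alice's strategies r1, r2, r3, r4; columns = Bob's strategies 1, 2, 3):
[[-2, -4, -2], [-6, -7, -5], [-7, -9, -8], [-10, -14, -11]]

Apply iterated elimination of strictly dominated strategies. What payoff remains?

-4

Row r4 is strictly dominated by row r1 (-2>-10, -4>-14, -2>-11); eliminate r4.
Row r3 is strictly dominated by row r1 (-2>-7, -4>-9, -2>-8); eliminate r3.
Row r2 is strictly dominated by row r1 (-2>-6, -4>-7, -2>-5); eliminate r2.
Column 1 is strictly dominated by 2 for Bob (-4<-2); eliminate 1.
Column 3 is strictly dominated by 2 for Bob (-4<-2); eliminate 3.
Only (r1, 2) remains, with payoff -4.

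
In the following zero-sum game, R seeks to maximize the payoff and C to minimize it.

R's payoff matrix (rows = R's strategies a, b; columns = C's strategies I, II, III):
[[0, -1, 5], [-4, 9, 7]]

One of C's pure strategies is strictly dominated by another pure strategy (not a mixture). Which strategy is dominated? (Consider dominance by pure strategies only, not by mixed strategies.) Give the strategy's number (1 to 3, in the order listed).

C prefers columns that give R less. Compare III with I: 0 < 5, -4 < 7.
So I strictly dominates III for C; III is strictly dominated.

3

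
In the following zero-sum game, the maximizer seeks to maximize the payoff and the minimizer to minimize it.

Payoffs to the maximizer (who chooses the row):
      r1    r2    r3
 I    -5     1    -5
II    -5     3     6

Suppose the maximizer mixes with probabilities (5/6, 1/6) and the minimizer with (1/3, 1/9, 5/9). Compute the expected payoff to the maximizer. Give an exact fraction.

-59/18

Against (1/3, 1/9, 5/9), each row's expected payoff is I: -13/3; II: 2.
Taking the (5/6, 1/6)-weighted average: (5/6)·(-13/3) + (1/6)·(2) = -59/18.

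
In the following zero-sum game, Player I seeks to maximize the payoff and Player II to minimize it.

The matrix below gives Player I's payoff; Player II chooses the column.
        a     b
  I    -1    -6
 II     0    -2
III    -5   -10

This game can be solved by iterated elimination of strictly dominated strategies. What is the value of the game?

-2

Column a is strictly dominated by b for Player II (-6<-1, -2<0, -10<-5); eliminate a.
Row III is strictly dominated by row I (-6>-10); eliminate III.
Row I is strictly dominated by row II (-2>-6); eliminate I.
Only (II, b) remains, with payoff -2.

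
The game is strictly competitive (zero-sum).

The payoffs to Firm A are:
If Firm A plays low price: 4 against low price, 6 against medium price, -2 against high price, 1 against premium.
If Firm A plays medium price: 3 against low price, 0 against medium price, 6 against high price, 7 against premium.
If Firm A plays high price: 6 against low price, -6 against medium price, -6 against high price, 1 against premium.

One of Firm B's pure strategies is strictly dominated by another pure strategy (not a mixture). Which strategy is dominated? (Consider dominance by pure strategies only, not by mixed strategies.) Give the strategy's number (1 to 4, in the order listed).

Firm B prefers columns that give Firm A less. Compare premium with high price: -2 < 1, 6 < 7, -6 < 1.
So high price strictly dominates premium for Firm B; premium is strictly dominated.

4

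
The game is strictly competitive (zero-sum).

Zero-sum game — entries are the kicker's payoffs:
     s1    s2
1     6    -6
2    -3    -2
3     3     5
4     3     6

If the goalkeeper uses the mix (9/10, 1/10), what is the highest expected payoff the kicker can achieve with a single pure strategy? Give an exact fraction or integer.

1: (6)·(9/10) + (-6)·(1/10) = 24/5.
2: (-3)·(9/10) + (-2)·(1/10) = -29/10.
3: (3)·(9/10) + (5)·(1/10) = 16/5.
4: (3)·(9/10) + (6)·(1/10) = 33/10.
The best pure response is 1 with expected payoff 24/5.

24/5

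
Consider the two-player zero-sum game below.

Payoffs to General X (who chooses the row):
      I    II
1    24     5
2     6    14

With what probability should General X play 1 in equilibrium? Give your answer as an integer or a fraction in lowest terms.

Row minima are 5 and 6, so General X's maximin is 6; column maxima are 24 and 14, so General Y's minimax is 14. These differ, so the equilibrium is in mixed strategies.
Let General X play 1 with probability p. General Y is indifferent when 24p + 6(1−p) = 5p + 14(1−p), giving p = 8/27.

8/27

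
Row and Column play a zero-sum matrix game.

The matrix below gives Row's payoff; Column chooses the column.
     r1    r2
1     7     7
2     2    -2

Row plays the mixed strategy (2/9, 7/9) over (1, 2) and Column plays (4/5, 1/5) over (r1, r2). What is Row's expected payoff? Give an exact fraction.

Against (4/5, 1/5), each row's expected payoff is 1: 7; 2: 6/5.
Taking the (2/9, 7/9)-weighted average: (2/9)·(7) + (7/9)·(6/5) = 112/45.

112/45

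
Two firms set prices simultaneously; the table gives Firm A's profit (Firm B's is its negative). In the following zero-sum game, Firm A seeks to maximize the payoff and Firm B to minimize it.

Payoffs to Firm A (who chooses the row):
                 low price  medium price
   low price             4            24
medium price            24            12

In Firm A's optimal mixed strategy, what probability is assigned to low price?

Row minima are 4 and 12, so Firm A's maximin is 12; column maxima are 24 and 24, so Firm B's minimax is 24. These differ, so the equilibrium is in mixed strategies.
Let Firm A play low price with probability p. Firm B is indifferent when 4p + 24(1−p) = 24p + 12(1−p), giving p = 3/8.

3/8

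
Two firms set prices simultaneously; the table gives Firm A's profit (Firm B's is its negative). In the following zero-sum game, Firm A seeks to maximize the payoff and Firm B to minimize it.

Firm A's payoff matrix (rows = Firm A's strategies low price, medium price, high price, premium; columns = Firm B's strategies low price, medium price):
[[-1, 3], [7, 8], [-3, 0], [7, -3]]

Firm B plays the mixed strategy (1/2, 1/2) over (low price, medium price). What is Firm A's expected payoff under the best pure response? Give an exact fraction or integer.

low price: (-1)·(1/2) + (3)·(1/2) = 1.
medium price: (7)·(1/2) + (8)·(1/2) = 15/2.
high price: (-3)·(1/2) + (0)·(1/2) = -3/2.
premium: (7)·(1/2) + (-3)·(1/2) = 2.
The best pure response is medium price with expected payoff 15/2.

15/2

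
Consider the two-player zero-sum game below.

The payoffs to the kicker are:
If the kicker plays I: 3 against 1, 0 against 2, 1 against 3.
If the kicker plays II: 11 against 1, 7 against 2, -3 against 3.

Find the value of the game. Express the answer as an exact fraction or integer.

Column 1 is strictly dominated by 2 for the goalkeeper (it gives the kicker more in every row).
The remaining 2×2 game on (I, II) × (2, 3) has no saddle point. Let the kicker play I with probability p; indifference gives 7(1−p) = p − 3(1−p), so p = 10/11.
Similarly the goalkeeper's optimal q on 2 is 4/11, and the value is 0·(4/11) + (1)·(7/11) = 7/11.

7/11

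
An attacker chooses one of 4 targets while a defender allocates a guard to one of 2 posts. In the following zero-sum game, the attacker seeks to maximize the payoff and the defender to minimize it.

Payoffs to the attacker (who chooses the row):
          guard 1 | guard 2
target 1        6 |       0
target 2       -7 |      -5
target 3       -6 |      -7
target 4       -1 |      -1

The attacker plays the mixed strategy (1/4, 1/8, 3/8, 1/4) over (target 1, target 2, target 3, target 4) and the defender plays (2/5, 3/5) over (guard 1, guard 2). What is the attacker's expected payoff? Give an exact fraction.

Against (2/5, 3/5), each row's expected payoff is target 1: 12/5; target 2: -29/5; target 3: -33/5; target 4: -1.
Taking the (1/4, 1/8, 3/8, 1/4)-weighted average: (1/4)·(12/5) + (1/8)·(-29/5) + (3/8)·(-33/5) + (1/4)·(-1) = -57/20.

-57/20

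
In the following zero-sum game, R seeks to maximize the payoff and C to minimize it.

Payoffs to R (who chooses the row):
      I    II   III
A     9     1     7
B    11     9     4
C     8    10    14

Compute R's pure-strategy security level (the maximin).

The worst-case payoff for each row is A: 1, B: 4, C: 8.
The best of these is 8.

8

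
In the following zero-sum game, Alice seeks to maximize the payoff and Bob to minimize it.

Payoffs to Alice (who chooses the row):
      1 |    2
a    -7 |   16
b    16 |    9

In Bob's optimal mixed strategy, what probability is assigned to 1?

7/30

Row minima are -7 and 9, so Alice's maximin is 9; column maxima are 16 and 16, so Bob's minimax is 16. These differ, so the equilibrium is in mixed strategies.
Let Bob play 1 with probability q. Alice is indifferent when −7q + 16(1−q) = 16q + 9(1−q), giving q = 7/30.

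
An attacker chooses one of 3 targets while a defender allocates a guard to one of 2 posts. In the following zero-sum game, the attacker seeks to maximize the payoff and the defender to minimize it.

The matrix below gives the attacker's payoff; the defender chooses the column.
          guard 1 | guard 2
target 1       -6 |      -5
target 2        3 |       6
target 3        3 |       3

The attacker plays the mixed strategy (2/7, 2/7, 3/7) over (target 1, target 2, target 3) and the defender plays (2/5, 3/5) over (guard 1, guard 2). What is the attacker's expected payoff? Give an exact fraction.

Against (2/5, 3/5), each row's expected payoff is target 1: -27/5; target 2: 24/5; target 3: 3.
Taking the (2/7, 2/7, 3/7)-weighted average: (2/7)·(-27/5) + (2/7)·(24/5) + (3/7)·(3) = 39/35.

39/35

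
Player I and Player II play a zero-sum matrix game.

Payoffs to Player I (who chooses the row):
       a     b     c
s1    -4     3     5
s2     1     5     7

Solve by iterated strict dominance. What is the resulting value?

Row s1 is strictly dominated by row s2 (1>-4, 5>3, 7>5); eliminate s1.
Column b is strictly dominated by a for Player II (1<5); eliminate b.
Column c is strictly dominated by a for Player II (1<7); eliminate c.
Only (s2, a) remains, with payoff 1.

1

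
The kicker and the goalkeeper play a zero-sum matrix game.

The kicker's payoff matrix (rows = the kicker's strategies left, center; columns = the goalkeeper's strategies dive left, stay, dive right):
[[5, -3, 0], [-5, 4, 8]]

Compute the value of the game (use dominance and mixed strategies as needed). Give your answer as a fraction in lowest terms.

Column dive right is strictly dominated by stay for the goalkeeper (it gives the kicker more in every row).
The remaining 2×2 game on (left, center) × (dive left, stay) has no saddle point. Let the kicker play left with probability p; indifference gives 5p − 5(1−p) = −3p + 4(1−p), so p = 9/17.
Similarly the goalkeeper's optimal q on dive left is 7/17, and the value is 5·(7/17) + (-3)·(10/17) = 5/17.

5/17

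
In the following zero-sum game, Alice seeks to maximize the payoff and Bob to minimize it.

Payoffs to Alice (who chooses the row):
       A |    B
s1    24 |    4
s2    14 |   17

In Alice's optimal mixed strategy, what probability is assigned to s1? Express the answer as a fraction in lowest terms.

3/23

Row minima are 4 and 14, so Alice's maximin is 14; column maxima are 24 and 17, so Bob's minimax is 17. These differ, so the equilibrium is in mixed strategies.
Let Alice play s1 with probability p. Bob is indifferent when 24p + 14(1−p) = 4p + 17(1−p), giving p = 3/23.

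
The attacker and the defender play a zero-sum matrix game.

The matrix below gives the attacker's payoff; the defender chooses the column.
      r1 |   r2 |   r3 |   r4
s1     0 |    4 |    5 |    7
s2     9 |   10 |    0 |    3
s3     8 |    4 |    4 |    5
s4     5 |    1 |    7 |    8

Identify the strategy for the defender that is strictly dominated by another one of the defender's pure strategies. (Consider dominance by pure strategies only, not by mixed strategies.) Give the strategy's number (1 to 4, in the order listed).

4

The defender prefers columns that give the attacker less. Compare r4 with r3: 5 < 7, 0 < 3, 4 < 5, 7 < 8.
So r3 strictly dominates r4 for the defender; r4 is strictly dominated.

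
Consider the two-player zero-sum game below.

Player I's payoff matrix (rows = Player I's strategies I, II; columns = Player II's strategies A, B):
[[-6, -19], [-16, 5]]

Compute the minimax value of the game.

-167/17

Row minima are -19 and -16, so Player I's maximin is -16; column maxima are -6 and 5, so Player II's minimax is -6. These differ, so the equilibrium is in mixed strategies.
Let Player I play I with probability p. Player II is indifferent when −6p − 16(1−p) = −19p + 5(1−p), giving p = 21/34.
Let Player II play A with probability q. Player I is indifferent when −6q − 19(1−q) = −16q + 5(1−q), giving q = 12/17.
The value is -6·(12/17) + (-19)·(5/17) = -167/17.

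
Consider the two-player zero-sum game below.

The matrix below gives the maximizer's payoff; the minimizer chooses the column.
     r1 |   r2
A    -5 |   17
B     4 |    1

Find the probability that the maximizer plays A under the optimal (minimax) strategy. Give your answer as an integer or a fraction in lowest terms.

Row minima are -5 and 1, so the maximizer's maximin is 1; column maxima are 4 and 17, so the minimizer's minimax is 4. These differ, so the equilibrium is in mixed strategies.
Let the maximizer play A with probability p. The minimizer is indifferent when −5p + 4(1−p) = 17p + (1−p), giving p = 3/25.

3/25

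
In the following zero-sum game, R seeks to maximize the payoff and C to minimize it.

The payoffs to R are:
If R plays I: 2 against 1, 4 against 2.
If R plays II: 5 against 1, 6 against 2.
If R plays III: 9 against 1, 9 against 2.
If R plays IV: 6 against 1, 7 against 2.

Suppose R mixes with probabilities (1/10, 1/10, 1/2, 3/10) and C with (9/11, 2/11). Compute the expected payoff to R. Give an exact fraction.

391/55

Against (9/11, 2/11), each row's expected payoff is I: 26/11; II: 57/11; III: 9; IV: 68/11.
Taking the (1/10, 1/10, 1/2, 3/10)-weighted average: (1/10)·(26/11) + (1/10)·(57/11) + (1/2)·(9) + (3/10)·(68/11) = 391/55.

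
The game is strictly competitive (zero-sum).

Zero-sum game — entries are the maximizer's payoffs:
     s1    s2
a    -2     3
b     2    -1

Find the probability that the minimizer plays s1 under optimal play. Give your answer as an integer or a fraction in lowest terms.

1/2

Row minima are -2 and -1, so the maximizer's maximin is -1; column maxima are 2 and 3, so the minimizer's minimax is 2. These differ, so the equilibrium is in mixed strategies.
Let the minimizer play s1 with probability q. The maximizer is indifferent when −2q + 3(1−q) = 2q − (1−q), giving q = 1/2.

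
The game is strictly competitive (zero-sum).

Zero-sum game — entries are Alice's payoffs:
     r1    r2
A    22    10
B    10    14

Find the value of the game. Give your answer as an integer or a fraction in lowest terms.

13

Row minima are 10 and 10, so Alice's maximin is 10; column maxima are 22 and 14, so Bob's minimax is 14. These differ, so the equilibrium is in mixed strategies.
Let Alice play A with probability p. Bob is indifferent when 22p + 10(1−p) = 10p + 14(1−p), giving p = 1/4.
Let Bob play r1 with probability q. Alice is indifferent when 22q + 10(1−q) = 10q + 14(1−q), giving q = 1/4.
The value is 22·(1/4) + (10)·(3/4) = 13.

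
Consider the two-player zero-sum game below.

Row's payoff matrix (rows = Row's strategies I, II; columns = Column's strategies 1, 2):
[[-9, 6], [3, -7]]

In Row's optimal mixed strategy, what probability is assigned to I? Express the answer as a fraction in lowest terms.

Row minima are -9 and -7, so Row's maximin is -7; column maxima are 3 and 6, so Column's minimax is 3. These differ, so the equilibrium is in mixed strategies.
Let Row play I with probability p. Column is indifferent when −9p + 3(1−p) = 6p − 7(1−p), giving p = 2/5.

2/5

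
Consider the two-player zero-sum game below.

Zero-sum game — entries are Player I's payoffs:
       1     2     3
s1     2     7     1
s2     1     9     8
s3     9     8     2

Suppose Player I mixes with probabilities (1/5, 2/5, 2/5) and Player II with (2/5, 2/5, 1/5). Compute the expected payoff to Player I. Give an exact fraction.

147/25

Against (2/5, 2/5, 1/5), each row's expected payoff is s1: 19/5; s2: 28/5; s3: 36/5.
Taking the (1/5, 2/5, 2/5)-weighted average: (1/5)·(19/5) + (2/5)·(28/5) + (2/5)·(36/5) = 147/25.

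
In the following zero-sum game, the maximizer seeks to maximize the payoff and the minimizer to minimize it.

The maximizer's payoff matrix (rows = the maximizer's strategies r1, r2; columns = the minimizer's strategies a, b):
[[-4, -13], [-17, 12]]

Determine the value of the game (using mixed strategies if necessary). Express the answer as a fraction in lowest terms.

-269/38

Row minima are -13 and -17, so the maximizer's maximin is -13; column maxima are -4 and 12, so the minimizer's minimax is -4. These differ, so the equilibrium is in mixed strategies.
Let the maximizer play r1 with probability p. The minimizer is indifferent when −4p − 17(1−p) = −13p + 12(1−p), giving p = 29/38.
Let the minimizer play a with probability q. The maximizer is indifferent when −4q − 13(1−q) = −17q + 12(1−q), giving q = 25/38.
The value is -4·(25/38) + (-13)·(13/38) = -269/38.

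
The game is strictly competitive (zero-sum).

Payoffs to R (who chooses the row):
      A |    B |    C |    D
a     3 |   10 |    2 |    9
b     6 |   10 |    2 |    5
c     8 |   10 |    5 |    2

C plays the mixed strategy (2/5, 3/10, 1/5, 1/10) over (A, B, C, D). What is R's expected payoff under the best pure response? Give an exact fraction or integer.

a: (3)·(2/5) + (10)·(3/10) + (2)·(1/5) + (9)·(1/10) = 11/2.
b: (6)·(2/5) + (10)·(3/10) + (2)·(1/5) + (5)·(1/10) = 63/10.
c: (8)·(2/5) + (10)·(3/10) + (5)·(1/5) + (2)·(1/10) = 37/5.
The best pure response is c with expected payoff 37/5.

37/5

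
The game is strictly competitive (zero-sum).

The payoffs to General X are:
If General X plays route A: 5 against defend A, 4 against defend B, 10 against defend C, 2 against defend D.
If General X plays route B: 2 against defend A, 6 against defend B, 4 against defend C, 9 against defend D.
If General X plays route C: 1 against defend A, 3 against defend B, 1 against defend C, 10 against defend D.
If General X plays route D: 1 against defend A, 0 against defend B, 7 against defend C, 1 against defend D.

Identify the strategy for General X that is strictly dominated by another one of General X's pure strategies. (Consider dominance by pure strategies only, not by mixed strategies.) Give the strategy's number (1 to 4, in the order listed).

4

Compare route D with route A: 5 > 1, 4 > 0, 10 > 7, 2 > 1.
So route A strictly dominates route D for General X; route D is strictly dominated.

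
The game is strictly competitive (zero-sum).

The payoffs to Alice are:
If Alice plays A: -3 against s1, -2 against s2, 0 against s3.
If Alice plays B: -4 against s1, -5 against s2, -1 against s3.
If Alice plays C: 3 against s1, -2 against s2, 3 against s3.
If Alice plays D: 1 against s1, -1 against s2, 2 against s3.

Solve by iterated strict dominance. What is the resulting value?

-1

Column s3 is strictly dominated by s2 for Bob (-2<0, -5<-1, -2<3, -1<2); eliminate s3.
Row B is strictly dominated by row A (-3>-4, -2>-5); eliminate B.
Row A is strictly dominated by row D (1>-3, -1>-2); eliminate A.
Column s1 is strictly dominated by s2 for Bob (-2<3, -1<1); eliminate s1.
Row C is strictly dominated by row D (-1>-2); eliminate C.
Only (D, s2) remains, with payoff -1.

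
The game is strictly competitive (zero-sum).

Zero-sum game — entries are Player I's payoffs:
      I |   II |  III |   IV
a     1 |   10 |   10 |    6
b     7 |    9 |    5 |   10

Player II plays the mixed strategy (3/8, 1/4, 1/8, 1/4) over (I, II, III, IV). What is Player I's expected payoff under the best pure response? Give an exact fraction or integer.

8

a: (1)·(3/8) + (10)·(1/4) + (10)·(1/8) + (6)·(1/4) = 45/8.
b: (7)·(3/8) + (9)·(1/4) + (5)·(1/8) + (10)·(1/4) = 8.
The best pure response is b with expected payoff 8.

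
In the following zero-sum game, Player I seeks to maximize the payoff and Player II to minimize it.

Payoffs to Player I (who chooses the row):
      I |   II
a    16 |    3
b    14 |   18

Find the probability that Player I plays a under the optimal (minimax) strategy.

4/17

Row minima are 3 and 14, so Player I's maximin is 14; column maxima are 16 and 18, so Player II's minimax is 16. These differ, so the equilibrium is in mixed strategies.
Let Player I play a with probability p. Player II is indifferent when 16p + 14(1−p) = 3p + 18(1−p), giving p = 4/17.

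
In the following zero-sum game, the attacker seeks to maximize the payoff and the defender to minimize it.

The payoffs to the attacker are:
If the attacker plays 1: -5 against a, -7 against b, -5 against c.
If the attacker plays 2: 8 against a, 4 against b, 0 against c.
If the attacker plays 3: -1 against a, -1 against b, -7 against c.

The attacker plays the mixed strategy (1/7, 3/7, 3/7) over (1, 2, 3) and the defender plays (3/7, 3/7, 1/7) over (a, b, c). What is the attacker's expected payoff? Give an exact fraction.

4/7

Against (3/7, 3/7, 1/7), each row's expected payoff is 1: -41/7; 2: 36/7; 3: -13/7.
Taking the (1/7, 3/7, 3/7)-weighted average: (1/7)·(-41/7) + (3/7)·(36/7) + (3/7)·(-13/7) = 4/7.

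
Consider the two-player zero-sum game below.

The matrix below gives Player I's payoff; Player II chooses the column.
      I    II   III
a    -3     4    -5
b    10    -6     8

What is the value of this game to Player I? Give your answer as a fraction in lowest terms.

Column I is strictly dominated by III for Player II (it gives Player I more in every row).
The remaining 2×2 game on (a, b) × (II, III) has no saddle point. Let Player I play a with probability p; indifference gives 4p − 6(1−p) = −5p + 8(1−p), so p = 14/23.
Similarly Player II's optimal q on II is 13/23, and the value is 4·(13/23) + (-5)·(10/23) = 2/23.

2/23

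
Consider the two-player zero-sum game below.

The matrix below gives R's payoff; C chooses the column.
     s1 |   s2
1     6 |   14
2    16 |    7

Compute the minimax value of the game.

182/17

Row minima are 6 and 7, so R's maximin is 7; column maxima are 16 and 14, so C's minimax is 14. These differ, so the equilibrium is in mixed strategies.
Let R play 1 with probability p. C is indifferent when 6p + 16(1−p) = 14p + 7(1−p), giving p = 9/17.
Let C play s1 with probability q. R is indifferent when 6q + 14(1−q) = 16q + 7(1−q), giving q = 7/17.
The value is 6·(7/17) + (14)·(10/17) = 182/17.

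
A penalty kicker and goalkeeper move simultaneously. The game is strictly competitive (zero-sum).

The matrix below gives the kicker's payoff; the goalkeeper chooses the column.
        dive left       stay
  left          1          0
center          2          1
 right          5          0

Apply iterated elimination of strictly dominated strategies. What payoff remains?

Column dive left is strictly dominated by stay for the goalkeeper (0<1, 1<2, 0<5); eliminate dive left.
Row left is strictly dominated by row center (1>0); eliminate left.
Row right is strictly dominated by row center (1>0); eliminate right.
Only (center, stay) remains, with payoff 1.

1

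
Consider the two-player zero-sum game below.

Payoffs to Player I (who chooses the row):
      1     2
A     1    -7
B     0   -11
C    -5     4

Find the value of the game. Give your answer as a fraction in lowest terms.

-31/17

Row B is strictly dominated by row A, so Player I never plays it.
The remaining 2×2 game on (A, C) × (1, 2) has no saddle point. Let Player I play A with probability p; indifference gives p − 5(1−p) = −7p + 4(1−p), so p = 9/17.
Similarly Player II's optimal q on 1 is 11/17, and the value is 1·(11/17) + (-7)·(6/17) = -31/17.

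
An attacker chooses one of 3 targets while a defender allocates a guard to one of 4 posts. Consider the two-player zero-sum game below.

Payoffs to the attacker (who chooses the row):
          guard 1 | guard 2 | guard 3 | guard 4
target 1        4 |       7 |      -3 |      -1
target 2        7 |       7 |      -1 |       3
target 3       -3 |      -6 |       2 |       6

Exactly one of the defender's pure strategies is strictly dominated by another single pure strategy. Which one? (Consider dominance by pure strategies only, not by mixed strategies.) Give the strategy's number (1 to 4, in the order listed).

The defender prefers columns that give the attacker less. Compare guard 4 with guard 3: -3 < -1, -1 < 3, 2 < 6.
So guard 3 strictly dominates guard 4 for the defender; guard 4 is strictly dominated.

4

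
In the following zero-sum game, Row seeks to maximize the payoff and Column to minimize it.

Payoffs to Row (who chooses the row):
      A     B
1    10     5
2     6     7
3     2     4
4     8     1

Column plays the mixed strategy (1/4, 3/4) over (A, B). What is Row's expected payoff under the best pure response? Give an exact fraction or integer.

1: (10)·(1/4) + (5)·(3/4) = 25/4.
2: (6)·(1/4) + (7)·(3/4) = 27/4.
3: (2)·(1/4) + (4)·(3/4) = 7/2.
4: (8)·(1/4) + (1)·(3/4) = 11/4.
The best pure response is 2 with expected payoff 27/4.

27/4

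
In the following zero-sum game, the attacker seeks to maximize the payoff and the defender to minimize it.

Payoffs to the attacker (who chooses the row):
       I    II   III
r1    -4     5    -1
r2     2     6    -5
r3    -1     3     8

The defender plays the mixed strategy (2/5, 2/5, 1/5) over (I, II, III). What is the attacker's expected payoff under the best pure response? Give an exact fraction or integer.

r1: (-4)·(2/5) + (5)·(2/5) + (-1)·(1/5) = 1/5.
r2: (2)·(2/5) + (6)·(2/5) + (-5)·(1/5) = 11/5.
r3: (-1)·(2/5) + (3)·(2/5) + (8)·(1/5) = 12/5.
The best pure response is r3 with expected payoff 12/5.

12/5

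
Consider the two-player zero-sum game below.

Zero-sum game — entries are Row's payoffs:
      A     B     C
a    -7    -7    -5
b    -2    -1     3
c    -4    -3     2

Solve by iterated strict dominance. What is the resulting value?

-2

Row c is strictly dominated by row b (-2>-4, -1>-3, 3>2); eliminate c.
Row a is strictly dominated by row b (-2>-7, -1>-7, 3>-5); eliminate a.
Column C is strictly dominated by A for Column (-2<3); eliminate C.
Column B is strictly dominated by A for Column (-2<-1); eliminate B.
Only (b, A) remains, with payoff -2.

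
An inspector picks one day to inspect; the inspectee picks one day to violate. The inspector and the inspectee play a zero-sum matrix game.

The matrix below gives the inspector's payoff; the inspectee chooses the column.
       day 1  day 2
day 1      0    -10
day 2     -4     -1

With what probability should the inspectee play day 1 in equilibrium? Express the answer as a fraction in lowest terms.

Row minima are -10 and -4, so the inspector's maximin is -4; column maxima are 0 and -1, so the inspectee's minimax is -1. These differ, so the equilibrium is in mixed strategies.
Let the inspectee play day 1 with probability q. The inspector is indifferent when −10(1−q) = −4q − (1−q), giving q = 9/13.

9/13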